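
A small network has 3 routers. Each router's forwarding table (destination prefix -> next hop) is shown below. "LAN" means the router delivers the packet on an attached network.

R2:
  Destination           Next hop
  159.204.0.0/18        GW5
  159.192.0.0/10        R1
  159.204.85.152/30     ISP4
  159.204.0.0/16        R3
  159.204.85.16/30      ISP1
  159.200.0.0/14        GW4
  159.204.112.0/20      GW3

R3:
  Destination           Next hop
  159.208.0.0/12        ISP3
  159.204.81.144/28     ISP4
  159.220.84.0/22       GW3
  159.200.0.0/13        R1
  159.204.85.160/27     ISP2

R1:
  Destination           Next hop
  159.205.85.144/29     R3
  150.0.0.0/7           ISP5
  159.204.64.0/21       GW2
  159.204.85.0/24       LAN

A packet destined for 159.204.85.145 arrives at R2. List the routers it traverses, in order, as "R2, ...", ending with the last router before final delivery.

At R2: longest match for 159.204.85.145 is 159.204.0.0/16 -> R3
At R3: longest match for 159.204.85.145 is 159.200.0.0/13 -> R1
At R1: longest match for 159.204.85.145 is 159.204.85.0/24 -> LAN

R2, R3, R1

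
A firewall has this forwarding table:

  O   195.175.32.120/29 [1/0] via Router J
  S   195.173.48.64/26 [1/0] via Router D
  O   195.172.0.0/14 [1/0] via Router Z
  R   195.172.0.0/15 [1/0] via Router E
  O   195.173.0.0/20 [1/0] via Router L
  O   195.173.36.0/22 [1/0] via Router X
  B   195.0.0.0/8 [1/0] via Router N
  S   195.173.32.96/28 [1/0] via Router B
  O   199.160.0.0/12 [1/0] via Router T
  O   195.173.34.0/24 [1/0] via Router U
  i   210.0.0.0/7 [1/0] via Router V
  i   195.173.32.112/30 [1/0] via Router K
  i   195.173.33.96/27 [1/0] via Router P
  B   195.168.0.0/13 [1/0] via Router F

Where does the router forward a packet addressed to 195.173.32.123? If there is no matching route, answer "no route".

Router E

Routes whose prefix contains 195.173.32.123:
  195.0.0.0/8 (195.0.0.0 - 195.255.255.255) -> Router N
  195.168.0.0/13 (195.168.0.0 - 195.175.255.255) -> Router F
  195.172.0.0/14 (195.172.0.0 - 195.175.255.255) -> Router Z
  195.172.0.0/15 (195.172.0.0 - 195.173.255.255) -> Router E
More-specific entries that do NOT match:
  195.173.32.112/30 (195.173.32.112 - 195.173.32.115) does not contain 195.173.32.123
  195.175.32.120/29 (195.175.32.120 - 195.175.32.127) does not contain 195.173.32.123
  195.173.32.96/28 (195.173.32.96 - 195.173.32.111) does not contain 195.173.32.123
  195.173.33.96/27 (195.173.33.96 - 195.173.33.127) does not contain 195.173.32.123
  195.173.48.64/26 (195.173.48.64 - 195.173.48.127) does not contain 195.173.32.123
  195.173.34.0/24 (195.173.34.0 - 195.173.34.255) does not contain 195.173.32.123
  195.173.36.0/22 (195.173.36.0 - 195.173.39.255) does not contain 195.173.32.123
  195.173.0.0/20 (195.173.0.0 - 195.173.15.255) does not contain 195.173.32.123
Longest matching prefix is /15 -> next hop Router E.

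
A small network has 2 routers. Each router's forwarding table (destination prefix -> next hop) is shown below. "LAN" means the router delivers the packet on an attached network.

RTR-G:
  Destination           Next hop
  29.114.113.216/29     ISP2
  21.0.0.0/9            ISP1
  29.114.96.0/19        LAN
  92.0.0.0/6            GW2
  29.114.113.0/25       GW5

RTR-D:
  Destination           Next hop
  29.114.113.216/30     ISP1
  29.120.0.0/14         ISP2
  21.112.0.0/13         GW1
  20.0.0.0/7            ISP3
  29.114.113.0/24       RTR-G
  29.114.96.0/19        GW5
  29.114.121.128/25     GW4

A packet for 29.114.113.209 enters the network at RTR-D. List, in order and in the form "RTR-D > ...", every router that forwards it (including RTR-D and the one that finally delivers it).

At RTR-D: longest match for 29.114.113.209 is 29.114.113.0/24 -> RTR-G
At RTR-G: longest match for 29.114.113.209 is 29.114.96.0/19 -> LAN

RTR-D > RTR-G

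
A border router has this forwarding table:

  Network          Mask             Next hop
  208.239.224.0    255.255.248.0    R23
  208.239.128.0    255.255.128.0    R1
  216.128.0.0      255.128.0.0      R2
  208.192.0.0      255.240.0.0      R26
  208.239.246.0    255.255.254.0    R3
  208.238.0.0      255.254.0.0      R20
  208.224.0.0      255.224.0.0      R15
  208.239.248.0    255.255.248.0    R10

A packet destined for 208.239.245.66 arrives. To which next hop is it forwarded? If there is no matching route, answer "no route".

Routes whose prefix contains 208.239.245.66:
  208.224.0.0/11 (208.224.0.0 - 208.255.255.255) -> R15
  208.238.0.0/15 (208.238.0.0 - 208.239.255.255) -> R20
  208.239.128.0/17 (208.239.128.0 - 208.239.255.255) -> R1
More-specific entries that do NOT match:
  208.239.246.0/23 (208.239.246.0 - 208.239.247.255) does not contain 208.239.245.66
  208.239.224.0/21 (208.239.224.0 - 208.239.231.255) does not contain 208.239.245.66
  208.239.248.0/21 (208.239.248.0 - 208.239.255.255) does not contain 208.239.245.66
Longest matching prefix is /17 -> next hop R1.

R1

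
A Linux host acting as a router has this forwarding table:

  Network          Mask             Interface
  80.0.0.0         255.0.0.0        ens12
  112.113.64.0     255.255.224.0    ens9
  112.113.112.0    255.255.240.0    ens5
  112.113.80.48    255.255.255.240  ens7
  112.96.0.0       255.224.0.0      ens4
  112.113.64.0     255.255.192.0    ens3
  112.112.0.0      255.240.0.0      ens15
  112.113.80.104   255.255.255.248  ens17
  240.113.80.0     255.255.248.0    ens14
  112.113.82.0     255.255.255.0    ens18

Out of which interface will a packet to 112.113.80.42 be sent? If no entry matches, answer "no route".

Routes whose prefix contains 112.113.80.42:
  112.96.0.0/11 (112.96.0.0 - 112.127.255.255) -> ens4
  112.112.0.0/12 (112.112.0.0 - 112.127.255.255) -> ens15
  112.113.64.0/18 (112.113.64.0 - 112.113.127.255) -> ens3
  112.113.64.0/19 (112.113.64.0 - 112.113.95.255) -> ens9
More-specific entries that do NOT match:
  112.113.80.104/29 (112.113.80.104 - 112.113.80.111) does not contain 112.113.80.42
  112.113.80.48/28 (112.113.80.48 - 112.113.80.63) does not contain 112.113.80.42
  112.113.82.0/24 (112.113.82.0 - 112.113.82.255) does not contain 112.113.80.42
  240.113.80.0/21 (240.113.80.0 - 240.113.87.255) does not contain 112.113.80.42
  112.113.112.0/20 (112.113.112.0 - 112.113.127.255) does not contain 112.113.80.42
Longest matching prefix is /19 -> interface ens9.

ens9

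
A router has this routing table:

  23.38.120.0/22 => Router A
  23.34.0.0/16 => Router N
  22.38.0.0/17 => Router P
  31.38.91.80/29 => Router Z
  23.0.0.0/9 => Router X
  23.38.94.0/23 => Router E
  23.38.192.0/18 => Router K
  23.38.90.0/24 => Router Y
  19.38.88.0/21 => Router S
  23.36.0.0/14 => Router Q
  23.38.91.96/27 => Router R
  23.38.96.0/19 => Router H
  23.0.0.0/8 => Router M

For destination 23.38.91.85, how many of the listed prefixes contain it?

3

Prefixes containing 23.38.91.85:
  23.0.0.0/8 (23.0.0.0 - 23.255.255.255)
  23.0.0.0/9 (23.0.0.0 - 23.127.255.255)
  23.36.0.0/14 (23.36.0.0 - 23.39.255.255)
Total matching entries: 3.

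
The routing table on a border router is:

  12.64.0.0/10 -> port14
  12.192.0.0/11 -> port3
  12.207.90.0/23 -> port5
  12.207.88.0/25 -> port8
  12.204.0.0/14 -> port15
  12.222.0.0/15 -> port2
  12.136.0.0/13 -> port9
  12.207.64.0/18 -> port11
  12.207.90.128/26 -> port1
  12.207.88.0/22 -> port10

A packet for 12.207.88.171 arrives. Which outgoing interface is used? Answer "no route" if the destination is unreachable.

port10

Routes whose prefix contains 12.207.88.171:
  12.192.0.0/11 (12.192.0.0 - 12.223.255.255) -> port3
  12.204.0.0/14 (12.204.0.0 - 12.207.255.255) -> port15
  12.207.64.0/18 (12.207.64.0 - 12.207.127.255) -> port11
  12.207.88.0/22 (12.207.88.0 - 12.207.91.255) -> port10
More-specific entries that do NOT match:
  12.207.90.128/26 (12.207.90.128 - 12.207.90.191) does not contain 12.207.88.171
  12.207.88.0/25 (12.207.88.0 - 12.207.88.127) does not contain 12.207.88.171
  12.207.90.0/23 (12.207.90.0 - 12.207.91.255) does not contain 12.207.88.171
Longest matching prefix is /22 -> interface port10.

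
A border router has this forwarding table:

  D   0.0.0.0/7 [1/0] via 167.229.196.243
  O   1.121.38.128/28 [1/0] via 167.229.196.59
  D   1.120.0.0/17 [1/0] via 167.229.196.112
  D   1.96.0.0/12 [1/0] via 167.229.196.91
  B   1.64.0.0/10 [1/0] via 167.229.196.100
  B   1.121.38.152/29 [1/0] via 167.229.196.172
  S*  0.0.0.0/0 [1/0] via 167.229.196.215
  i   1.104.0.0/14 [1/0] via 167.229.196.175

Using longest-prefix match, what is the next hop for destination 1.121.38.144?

Routes whose prefix contains 1.121.38.144:
  0.0.0.0/0 (default, matches everything) -> 167.229.196.215
  0.0.0.0/7 (0.0.0.0 - 1.255.255.255) -> 167.229.196.243
  1.64.0.0/10 (1.64.0.0 - 1.127.255.255) -> 167.229.196.100
More-specific entries that do NOT match:
  1.121.38.152/29 (1.121.38.152 - 1.121.38.159) does not contain 1.121.38.144
  1.121.38.128/28 (1.121.38.128 - 1.121.38.143) does not contain 1.121.38.144
  1.120.0.0/17 (1.120.0.0 - 1.120.127.255) does not contain 1.121.38.144
  1.104.0.0/14 (1.104.0.0 - 1.107.255.255) does not contain 1.121.38.144
  1.96.0.0/12 (1.96.0.0 - 1.111.255.255) does not contain 1.121.38.144
Longest matching prefix is /10 -> next hop 167.229.196.100.

167.229.196.100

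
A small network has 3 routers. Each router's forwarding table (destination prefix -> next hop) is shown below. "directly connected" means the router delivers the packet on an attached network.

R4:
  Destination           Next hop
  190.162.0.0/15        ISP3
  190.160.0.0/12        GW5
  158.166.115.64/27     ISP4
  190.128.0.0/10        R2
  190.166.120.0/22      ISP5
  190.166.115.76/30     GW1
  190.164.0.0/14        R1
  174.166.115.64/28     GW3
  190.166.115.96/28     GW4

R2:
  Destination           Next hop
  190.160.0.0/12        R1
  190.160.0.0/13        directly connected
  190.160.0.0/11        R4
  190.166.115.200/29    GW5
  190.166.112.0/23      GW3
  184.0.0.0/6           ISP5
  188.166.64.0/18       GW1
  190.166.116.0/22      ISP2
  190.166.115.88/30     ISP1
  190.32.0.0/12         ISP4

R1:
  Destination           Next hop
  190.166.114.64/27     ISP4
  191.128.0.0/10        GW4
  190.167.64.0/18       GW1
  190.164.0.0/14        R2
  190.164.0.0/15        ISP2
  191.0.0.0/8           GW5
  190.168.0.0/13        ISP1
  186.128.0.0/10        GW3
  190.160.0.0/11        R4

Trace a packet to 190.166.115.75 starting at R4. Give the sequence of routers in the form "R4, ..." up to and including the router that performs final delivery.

R4, R1, R2

At R4: longest match for 190.166.115.75 is 190.164.0.0/14 -> R1
At R1: longest match for 190.166.115.75 is 190.164.0.0/14 -> R2
At R2: longest match for 190.166.115.75 is 190.160.0.0/13 -> directly connected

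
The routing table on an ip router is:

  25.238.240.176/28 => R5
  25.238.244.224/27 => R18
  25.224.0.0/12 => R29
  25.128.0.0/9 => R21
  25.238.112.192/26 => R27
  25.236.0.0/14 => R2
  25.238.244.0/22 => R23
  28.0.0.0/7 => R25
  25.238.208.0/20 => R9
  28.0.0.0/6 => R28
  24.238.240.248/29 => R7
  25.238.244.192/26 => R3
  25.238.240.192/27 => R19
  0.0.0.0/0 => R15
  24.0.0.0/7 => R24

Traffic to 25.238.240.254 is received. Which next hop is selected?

R2

Routes whose prefix contains 25.238.240.254:
  0.0.0.0/0 (default, matches everything) -> R15
  24.0.0.0/7 (24.0.0.0 - 25.255.255.255) -> R24
  25.128.0.0/9 (25.128.0.0 - 25.255.255.255) -> R21
  25.224.0.0/12 (25.224.0.0 - 25.239.255.255) -> R29
  25.236.0.0/14 (25.236.0.0 - 25.239.255.255) -> R2
More-specific entries that do NOT match:
  24.238.240.248/29 (24.238.240.248 - 24.238.240.255) does not contain 25.238.240.254
  25.238.240.176/28 (25.238.240.176 - 25.238.240.191) does not contain 25.238.240.254
  25.238.244.224/27 (25.238.244.224 - 25.238.244.255) does not contain 25.238.240.254
  25.238.240.192/27 (25.238.240.192 - 25.238.240.223) does not contain 25.238.240.254
  25.238.112.192/26 (25.238.112.192 - 25.238.112.255) does not contain 25.238.240.254
  25.238.244.192/26 (25.238.244.192 - 25.238.244.255) does not contain 25.238.240.254
  25.238.244.0/22 (25.238.244.0 - 25.238.247.255) does not contain 25.238.240.254
  25.238.208.0/20 (25.238.208.0 - 25.238.223.255) does not contain 25.238.240.254
Longest matching prefix is /14 -> next hop R2.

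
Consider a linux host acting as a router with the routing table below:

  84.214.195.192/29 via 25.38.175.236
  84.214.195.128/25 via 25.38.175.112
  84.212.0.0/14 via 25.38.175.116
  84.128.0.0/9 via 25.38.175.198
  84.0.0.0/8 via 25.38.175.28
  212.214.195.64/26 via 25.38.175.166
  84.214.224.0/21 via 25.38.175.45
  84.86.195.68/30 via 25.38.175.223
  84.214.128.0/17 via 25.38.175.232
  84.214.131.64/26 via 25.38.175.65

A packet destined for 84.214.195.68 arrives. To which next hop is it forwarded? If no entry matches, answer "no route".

Routes whose prefix contains 84.214.195.68:
  84.0.0.0/8 (84.0.0.0 - 84.255.255.255) -> 25.38.175.28
  84.128.0.0/9 (84.128.0.0 - 84.255.255.255) -> 25.38.175.198
  84.212.0.0/14 (84.212.0.0 - 84.215.255.255) -> 25.38.175.116
  84.214.128.0/17 (84.214.128.0 - 84.214.255.255) -> 25.38.175.232
More-specific entries that do NOT match:
  84.86.195.68/30 (84.86.195.68 - 84.86.195.71) does not contain 84.214.195.68
  84.214.195.192/29 (84.214.195.192 - 84.214.195.199) does not contain 84.214.195.68
  212.214.195.64/26 (212.214.195.64 - 212.214.195.127) does not contain 84.214.195.68
  84.214.131.64/26 (84.214.131.64 - 84.214.131.127) does not contain 84.214.195.68
  84.214.195.128/25 (84.214.195.128 - 84.214.195.255) does not contain 84.214.195.68
  84.214.224.0/21 (84.214.224.0 - 84.214.231.255) does not contain 84.214.195.68
Longest matching prefix is /17 -> next hop 25.38.175.232.

25.38.175.232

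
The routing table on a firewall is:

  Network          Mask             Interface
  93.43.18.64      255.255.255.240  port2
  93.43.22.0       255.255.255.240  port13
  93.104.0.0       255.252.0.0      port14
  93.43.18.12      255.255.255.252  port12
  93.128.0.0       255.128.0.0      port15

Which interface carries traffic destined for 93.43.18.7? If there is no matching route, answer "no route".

No entry's prefix contains 93.43.18.7; there is no default route.

no route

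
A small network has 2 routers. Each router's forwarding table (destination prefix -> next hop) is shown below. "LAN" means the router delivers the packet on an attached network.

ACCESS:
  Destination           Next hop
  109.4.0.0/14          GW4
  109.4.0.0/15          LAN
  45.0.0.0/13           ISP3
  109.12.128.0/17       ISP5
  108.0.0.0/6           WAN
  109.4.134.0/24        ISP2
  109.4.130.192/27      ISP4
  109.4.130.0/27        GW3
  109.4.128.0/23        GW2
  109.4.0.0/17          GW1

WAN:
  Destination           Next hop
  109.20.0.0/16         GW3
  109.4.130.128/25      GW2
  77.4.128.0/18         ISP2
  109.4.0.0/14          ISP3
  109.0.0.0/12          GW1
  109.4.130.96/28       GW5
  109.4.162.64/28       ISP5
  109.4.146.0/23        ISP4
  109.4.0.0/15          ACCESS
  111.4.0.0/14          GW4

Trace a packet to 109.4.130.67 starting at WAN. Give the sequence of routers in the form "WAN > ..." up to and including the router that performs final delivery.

At WAN: longest match for 109.4.130.67 is 109.4.0.0/15 -> ACCESS
At ACCESS: longest match for 109.4.130.67 is 109.4.0.0/15 -> LAN

WAN > ACCESS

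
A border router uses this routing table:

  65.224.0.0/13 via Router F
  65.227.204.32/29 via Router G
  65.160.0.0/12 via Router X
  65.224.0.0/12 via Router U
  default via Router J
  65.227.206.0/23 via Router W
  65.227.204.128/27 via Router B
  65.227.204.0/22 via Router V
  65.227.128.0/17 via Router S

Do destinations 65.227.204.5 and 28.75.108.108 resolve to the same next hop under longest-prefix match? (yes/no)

65.227.204.5: longest match 65.227.204.0/22 -> Router V
28.75.108.108: longest match 0.0.0.0/0 -> Router J

no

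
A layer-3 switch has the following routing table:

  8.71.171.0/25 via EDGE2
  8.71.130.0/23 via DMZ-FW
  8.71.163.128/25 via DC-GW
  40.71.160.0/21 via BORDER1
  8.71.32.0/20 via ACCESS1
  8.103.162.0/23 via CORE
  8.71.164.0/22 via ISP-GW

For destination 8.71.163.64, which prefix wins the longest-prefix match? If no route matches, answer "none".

none

8.71.163.64 is outside every listed prefix and there is no default route.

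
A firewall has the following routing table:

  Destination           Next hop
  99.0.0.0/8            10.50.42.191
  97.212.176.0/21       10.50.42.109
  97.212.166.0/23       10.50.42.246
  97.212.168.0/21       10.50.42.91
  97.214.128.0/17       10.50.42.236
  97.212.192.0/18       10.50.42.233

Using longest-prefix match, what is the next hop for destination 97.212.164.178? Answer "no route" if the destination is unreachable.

no route

No entry's prefix contains 97.212.164.178; there is no default route.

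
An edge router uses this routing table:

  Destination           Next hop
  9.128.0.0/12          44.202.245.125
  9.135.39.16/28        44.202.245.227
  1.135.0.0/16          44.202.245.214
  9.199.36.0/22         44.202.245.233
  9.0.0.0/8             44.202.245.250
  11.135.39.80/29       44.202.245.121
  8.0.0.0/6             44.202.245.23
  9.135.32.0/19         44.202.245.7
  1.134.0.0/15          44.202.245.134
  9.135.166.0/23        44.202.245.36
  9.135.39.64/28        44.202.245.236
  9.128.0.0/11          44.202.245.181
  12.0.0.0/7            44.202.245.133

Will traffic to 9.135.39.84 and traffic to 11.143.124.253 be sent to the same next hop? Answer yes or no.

9.135.39.84: longest match 9.135.32.0/19 -> 44.202.245.7
11.143.124.253: longest match 8.0.0.0/6 -> 44.202.245.23

no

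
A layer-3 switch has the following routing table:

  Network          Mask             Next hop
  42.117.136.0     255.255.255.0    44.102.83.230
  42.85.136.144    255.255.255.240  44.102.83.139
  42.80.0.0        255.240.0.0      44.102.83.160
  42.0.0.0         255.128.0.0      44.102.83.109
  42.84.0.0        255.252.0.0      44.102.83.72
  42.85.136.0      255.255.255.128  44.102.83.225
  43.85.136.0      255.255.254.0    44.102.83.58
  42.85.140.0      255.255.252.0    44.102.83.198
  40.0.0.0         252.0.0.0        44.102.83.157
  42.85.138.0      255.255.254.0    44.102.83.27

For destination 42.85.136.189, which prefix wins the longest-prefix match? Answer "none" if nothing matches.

Entries matching 42.85.136.189:
  40.0.0.0/6 (40.0.0.0 - 43.255.255.255)
  42.0.0.0/9 (42.0.0.0 - 42.127.255.255)
  42.80.0.0/12 (42.80.0.0 - 42.95.255.255)
  42.84.0.0/14 (42.84.0.0 - 42.87.255.255)
Most specific is 42.84.0.0/14.

42.84.0.0/14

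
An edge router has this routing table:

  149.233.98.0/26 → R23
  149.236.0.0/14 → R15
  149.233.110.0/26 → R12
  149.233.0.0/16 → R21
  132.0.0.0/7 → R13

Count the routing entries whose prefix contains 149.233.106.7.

Prefixes containing 149.233.106.7:
  149.233.0.0/16 (149.233.0.0 - 149.233.255.255)
Total matching entries: 1.

1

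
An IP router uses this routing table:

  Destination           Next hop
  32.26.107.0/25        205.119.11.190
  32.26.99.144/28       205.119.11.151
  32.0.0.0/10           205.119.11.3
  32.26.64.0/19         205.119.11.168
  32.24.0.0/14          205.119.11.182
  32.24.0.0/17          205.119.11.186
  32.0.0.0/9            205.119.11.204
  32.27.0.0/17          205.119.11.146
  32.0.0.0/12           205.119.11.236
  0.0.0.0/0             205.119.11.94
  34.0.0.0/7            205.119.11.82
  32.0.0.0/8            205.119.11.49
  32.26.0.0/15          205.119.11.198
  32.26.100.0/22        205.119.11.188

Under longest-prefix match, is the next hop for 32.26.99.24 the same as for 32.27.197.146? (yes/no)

32.26.99.24: longest match 32.26.0.0/15 -> 205.119.11.198
32.27.197.146: longest match 32.26.0.0/15 -> 205.119.11.198

yes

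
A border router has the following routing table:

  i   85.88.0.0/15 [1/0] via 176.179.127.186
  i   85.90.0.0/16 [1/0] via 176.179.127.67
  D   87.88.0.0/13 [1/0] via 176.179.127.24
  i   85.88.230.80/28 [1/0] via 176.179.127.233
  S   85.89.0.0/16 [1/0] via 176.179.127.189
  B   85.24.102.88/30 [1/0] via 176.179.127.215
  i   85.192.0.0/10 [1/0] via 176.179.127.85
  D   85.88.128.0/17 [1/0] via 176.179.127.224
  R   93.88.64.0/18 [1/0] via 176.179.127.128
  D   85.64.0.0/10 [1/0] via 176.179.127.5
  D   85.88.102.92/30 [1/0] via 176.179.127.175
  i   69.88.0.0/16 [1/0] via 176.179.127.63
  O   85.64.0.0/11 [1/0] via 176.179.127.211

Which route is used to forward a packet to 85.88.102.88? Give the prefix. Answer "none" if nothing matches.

Entries matching 85.88.102.88:
  85.64.0.0/10 (85.64.0.0 - 85.127.255.255)
  85.64.0.0/11 (85.64.0.0 - 85.95.255.255)
  85.88.0.0/15 (85.88.0.0 - 85.89.255.255)
Most specific is 85.88.0.0/15.

85.88.0.0/15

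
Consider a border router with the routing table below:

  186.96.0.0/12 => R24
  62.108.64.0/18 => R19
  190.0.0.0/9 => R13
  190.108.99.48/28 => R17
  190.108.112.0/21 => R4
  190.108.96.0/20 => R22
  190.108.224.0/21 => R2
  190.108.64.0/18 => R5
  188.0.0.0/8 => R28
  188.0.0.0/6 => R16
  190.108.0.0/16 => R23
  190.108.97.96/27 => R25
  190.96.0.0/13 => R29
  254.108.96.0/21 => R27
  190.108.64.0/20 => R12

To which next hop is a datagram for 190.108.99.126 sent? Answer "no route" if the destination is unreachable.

Routes whose prefix contains 190.108.99.126:
  188.0.0.0/6 (188.0.0.0 - 191.255.255.255) -> R16
  190.0.0.0/9 (190.0.0.0 - 190.127.255.255) -> R13
  190.108.0.0/16 (190.108.0.0 - 190.108.255.255) -> R23
  190.108.64.0/18 (190.108.64.0 - 190.108.127.255) -> R5
  190.108.96.0/20 (190.108.96.0 - 190.108.111.255) -> R22
More-specific entries that do NOT match:
  190.108.99.48/28 (190.108.99.48 - 190.108.99.63) does not contain 190.108.99.126
  190.108.97.96/27 (190.108.97.96 - 190.108.97.127) does not contain 190.108.99.126
  190.108.112.0/21 (190.108.112.0 - 190.108.119.255) does not contain 190.108.99.126
  190.108.224.0/21 (190.108.224.0 - 190.108.231.255) does not contain 190.108.99.126
  254.108.96.0/21 (254.108.96.0 - 254.108.103.255) does not contain 190.108.99.126
Longest matching prefix is /20 -> next hop R22.

R22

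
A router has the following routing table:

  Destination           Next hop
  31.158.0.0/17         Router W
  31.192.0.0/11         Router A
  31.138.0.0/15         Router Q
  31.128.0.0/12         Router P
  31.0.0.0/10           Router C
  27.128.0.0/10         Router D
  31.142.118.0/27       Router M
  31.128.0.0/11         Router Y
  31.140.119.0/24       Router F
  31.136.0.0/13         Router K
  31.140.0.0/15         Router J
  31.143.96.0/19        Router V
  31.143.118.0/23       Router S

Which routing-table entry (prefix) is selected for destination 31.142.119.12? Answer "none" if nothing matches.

31.136.0.0/13

Entries matching 31.142.119.12:
  31.128.0.0/11 (31.128.0.0 - 31.159.255.255)
  31.128.0.0/12 (31.128.0.0 - 31.143.255.255)
  31.136.0.0/13 (31.136.0.0 - 31.143.255.255)
Most specific is 31.136.0.0/13.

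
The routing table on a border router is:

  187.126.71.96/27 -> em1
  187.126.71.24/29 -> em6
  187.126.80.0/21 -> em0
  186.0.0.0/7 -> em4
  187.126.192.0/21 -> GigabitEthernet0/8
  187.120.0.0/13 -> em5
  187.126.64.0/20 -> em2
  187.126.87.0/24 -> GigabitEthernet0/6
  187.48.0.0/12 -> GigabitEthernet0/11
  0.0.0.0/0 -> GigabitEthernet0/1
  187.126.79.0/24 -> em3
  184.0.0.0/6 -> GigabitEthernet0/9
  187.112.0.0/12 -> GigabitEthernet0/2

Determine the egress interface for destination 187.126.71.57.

Routes whose prefix contains 187.126.71.57:
  0.0.0.0/0 (default, matches everything) -> GigabitEthernet0/1
  184.0.0.0/6 (184.0.0.0 - 187.255.255.255) -> GigabitEthernet0/9
  186.0.0.0/7 (186.0.0.0 - 187.255.255.255) -> em4
  187.112.0.0/12 (187.112.0.0 - 187.127.255.255) -> GigabitEthernet0/2
  187.120.0.0/13 (187.120.0.0 - 187.127.255.255) -> em5
  187.126.64.0/20 (187.126.64.0 - 187.126.79.255) -> em2
More-specific entries that do NOT match:
  187.126.71.24/29 (187.126.71.24 - 187.126.71.31) does not contain 187.126.71.57
  187.126.71.96/27 (187.126.71.96 - 187.126.71.127) does not contain 187.126.71.57
  187.126.87.0/24 (187.126.87.0 - 187.126.87.255) does not contain 187.126.71.57
  187.126.79.0/24 (187.126.79.0 - 187.126.79.255) does not contain 187.126.71.57
  187.126.80.0/21 (187.126.80.0 - 187.126.87.255) does not contain 187.126.71.57
  187.126.192.0/21 (187.126.192.0 - 187.126.199.255) does not contain 187.126.71.57
Longest matching prefix is /20 -> interface em2.

em2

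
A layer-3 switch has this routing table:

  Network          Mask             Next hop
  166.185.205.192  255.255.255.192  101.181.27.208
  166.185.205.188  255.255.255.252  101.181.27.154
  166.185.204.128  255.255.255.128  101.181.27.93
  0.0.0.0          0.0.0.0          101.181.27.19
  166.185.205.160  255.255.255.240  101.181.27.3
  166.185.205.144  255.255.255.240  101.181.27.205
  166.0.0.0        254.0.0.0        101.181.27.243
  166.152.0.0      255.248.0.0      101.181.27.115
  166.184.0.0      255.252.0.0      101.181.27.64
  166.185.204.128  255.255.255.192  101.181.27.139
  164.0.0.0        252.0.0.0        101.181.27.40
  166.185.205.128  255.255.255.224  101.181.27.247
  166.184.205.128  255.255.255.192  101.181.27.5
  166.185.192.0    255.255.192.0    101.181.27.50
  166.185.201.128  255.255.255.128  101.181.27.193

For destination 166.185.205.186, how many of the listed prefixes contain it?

Prefixes containing 166.185.205.186:
  0.0.0.0/0 (default, matches everything)
  164.0.0.0/6 (164.0.0.0 - 167.255.255.255)
  166.0.0.0/7 (166.0.0.0 - 167.255.255.255)
  166.184.0.0/14 (166.184.0.0 - 166.187.255.255)
  166.185.192.0/18 (166.185.192.0 - 166.185.255.255)
Total matching entries: 5.

5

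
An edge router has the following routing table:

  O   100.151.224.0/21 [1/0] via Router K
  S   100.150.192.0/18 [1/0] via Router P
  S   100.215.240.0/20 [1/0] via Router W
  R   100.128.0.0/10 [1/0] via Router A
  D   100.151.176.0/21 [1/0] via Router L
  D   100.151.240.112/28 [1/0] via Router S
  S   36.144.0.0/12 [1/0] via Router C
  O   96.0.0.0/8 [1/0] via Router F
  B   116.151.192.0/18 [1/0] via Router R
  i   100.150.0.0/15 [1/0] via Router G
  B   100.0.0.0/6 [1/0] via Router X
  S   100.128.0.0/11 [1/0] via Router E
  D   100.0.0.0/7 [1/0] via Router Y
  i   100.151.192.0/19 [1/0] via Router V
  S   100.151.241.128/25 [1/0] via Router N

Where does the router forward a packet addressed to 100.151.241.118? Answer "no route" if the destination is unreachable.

Routes whose prefix contains 100.151.241.118:
  100.0.0.0/6 (100.0.0.0 - 103.255.255.255) -> Router X
  100.0.0.0/7 (100.0.0.0 - 101.255.255.255) -> Router Y
  100.128.0.0/10 (100.128.0.0 - 100.191.255.255) -> Router A
  100.128.0.0/11 (100.128.0.0 - 100.159.255.255) -> Router E
  100.150.0.0/15 (100.150.0.0 - 100.151.255.255) -> Router G
More-specific entries that do NOT match:
  100.151.240.112/28 (100.151.240.112 - 100.151.240.127) does not contain 100.151.241.118
  100.151.241.128/25 (100.151.241.128 - 100.151.241.255) does not contain 100.151.241.118
  100.151.224.0/21 (100.151.224.0 - 100.151.231.255) does not contain 100.151.241.118
  100.151.176.0/21 (100.151.176.0 - 100.151.183.255) does not contain 100.151.241.118
  100.215.240.0/20 (100.215.240.0 - 100.215.255.255) does not contain 100.151.241.118
  100.151.192.0/19 (100.151.192.0 - 100.151.223.255) does not contain 100.151.241.118
  100.150.192.0/18 (100.150.192.0 - 100.150.255.255) does not contain 100.151.241.118
  116.151.192.0/18 (116.151.192.0 - 116.151.255.255) does not contain 100.151.241.118
Longest matching prefix is /15 -> next hop Router G.

Router G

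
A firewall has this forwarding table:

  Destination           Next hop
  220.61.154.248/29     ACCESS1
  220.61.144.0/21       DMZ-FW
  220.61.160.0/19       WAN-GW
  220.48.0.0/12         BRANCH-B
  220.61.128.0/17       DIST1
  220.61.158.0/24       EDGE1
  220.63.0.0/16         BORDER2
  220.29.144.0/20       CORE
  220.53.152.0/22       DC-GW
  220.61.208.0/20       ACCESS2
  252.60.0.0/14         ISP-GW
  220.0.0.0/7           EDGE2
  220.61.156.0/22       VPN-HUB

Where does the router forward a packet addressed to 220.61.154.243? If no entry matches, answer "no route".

DIST1

Routes whose prefix contains 220.61.154.243:
  220.0.0.0/7 (220.0.0.0 - 221.255.255.255) -> EDGE2
  220.48.0.0/12 (220.48.0.0 - 220.63.255.255) -> BRANCH-B
  220.61.128.0/17 (220.61.128.0 - 220.61.255.255) -> DIST1
More-specific entries that do NOT match:
  220.61.154.248/29 (220.61.154.248 - 220.61.154.255) does not contain 220.61.154.243
  220.61.158.0/24 (220.61.158.0 - 220.61.158.255) does not contain 220.61.154.243
  220.53.152.0/22 (220.53.152.0 - 220.53.155.255) does not contain 220.61.154.243
  220.61.156.0/22 (220.61.156.0 - 220.61.159.255) does not contain 220.61.154.243
  220.61.144.0/21 (220.61.144.0 - 220.61.151.255) does not contain 220.61.154.243
  220.29.144.0/20 (220.29.144.0 - 220.29.159.255) does not contain 220.61.154.243
  220.61.208.0/20 (220.61.208.0 - 220.61.223.255) does not contain 220.61.154.243
  220.61.160.0/19 (220.61.160.0 - 220.61.191.255) does not contain 220.61.154.243
Longest matching prefix is /17 -> next hop DIST1.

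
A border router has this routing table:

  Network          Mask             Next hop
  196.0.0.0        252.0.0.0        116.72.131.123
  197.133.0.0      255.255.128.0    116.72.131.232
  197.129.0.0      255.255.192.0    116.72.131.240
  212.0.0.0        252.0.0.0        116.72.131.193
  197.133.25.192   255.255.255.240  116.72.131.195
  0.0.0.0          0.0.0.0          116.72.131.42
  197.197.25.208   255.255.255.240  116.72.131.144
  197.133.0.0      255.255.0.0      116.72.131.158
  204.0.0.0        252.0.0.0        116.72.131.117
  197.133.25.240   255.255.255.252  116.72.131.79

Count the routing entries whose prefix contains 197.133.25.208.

Prefixes containing 197.133.25.208:
  0.0.0.0/0 (default, matches everything)
  196.0.0.0/6 (196.0.0.0 - 199.255.255.255)
  197.133.0.0/16 (197.133.0.0 - 197.133.255.255)
  197.133.0.0/17 (197.133.0.0 - 197.133.127.255)
Total matching entries: 4.

4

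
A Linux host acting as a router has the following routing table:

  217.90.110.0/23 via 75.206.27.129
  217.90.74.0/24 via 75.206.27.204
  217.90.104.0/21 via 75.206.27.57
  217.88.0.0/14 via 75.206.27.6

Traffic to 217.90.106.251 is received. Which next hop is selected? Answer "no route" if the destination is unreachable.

75.206.27.57

Routes whose prefix contains 217.90.106.251:
  217.88.0.0/14 (217.88.0.0 - 217.91.255.255) -> 75.206.27.6
  217.90.104.0/21 (217.90.104.0 - 217.90.111.255) -> 75.206.27.57
More-specific entries that do NOT match:
  217.90.74.0/24 (217.90.74.0 - 217.90.74.255) does not contain 217.90.106.251
  217.90.110.0/23 (217.90.110.0 - 217.90.111.255) does not contain 217.90.106.251
Longest matching prefix is /21 -> next hop 75.206.27.57.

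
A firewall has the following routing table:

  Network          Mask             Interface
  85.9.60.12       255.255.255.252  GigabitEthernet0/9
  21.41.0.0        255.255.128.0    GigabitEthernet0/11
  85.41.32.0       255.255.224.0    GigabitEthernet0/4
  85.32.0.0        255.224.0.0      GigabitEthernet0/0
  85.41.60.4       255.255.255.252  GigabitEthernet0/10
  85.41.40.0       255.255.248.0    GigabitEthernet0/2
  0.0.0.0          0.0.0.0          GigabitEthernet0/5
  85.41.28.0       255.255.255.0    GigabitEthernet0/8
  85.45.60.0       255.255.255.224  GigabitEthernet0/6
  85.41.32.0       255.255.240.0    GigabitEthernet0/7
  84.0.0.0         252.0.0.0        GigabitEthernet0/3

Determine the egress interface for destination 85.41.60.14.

Routes whose prefix contains 85.41.60.14:
  0.0.0.0/0 (default, matches everything) -> GigabitEthernet0/5
  84.0.0.0/6 (84.0.0.0 - 87.255.255.255) -> GigabitEthernet0/3
  85.32.0.0/11 (85.32.0.0 - 85.63.255.255) -> GigabitEthernet0/0
  85.41.32.0/19 (85.41.32.0 - 85.41.63.255) -> GigabitEthernet0/4
More-specific entries that do NOT match:
  85.9.60.12/30 (85.9.60.12 - 85.9.60.15) does not contain 85.41.60.14
  85.41.60.4/30 (85.41.60.4 - 85.41.60.7) does not contain 85.41.60.14
  85.45.60.0/27 (85.45.60.0 - 85.45.60.31) does not contain 85.41.60.14
  85.41.28.0/24 (85.41.28.0 - 85.41.28.255) does not contain 85.41.60.14
  85.41.40.0/21 (85.41.40.0 - 85.41.47.255) does not contain 85.41.60.14
  85.41.32.0/20 (85.41.32.0 - 85.41.47.255) does not contain 85.41.60.14
Longest matching prefix is /19 -> interface GigabitEthernet0/4.

GigabitEthernet0/4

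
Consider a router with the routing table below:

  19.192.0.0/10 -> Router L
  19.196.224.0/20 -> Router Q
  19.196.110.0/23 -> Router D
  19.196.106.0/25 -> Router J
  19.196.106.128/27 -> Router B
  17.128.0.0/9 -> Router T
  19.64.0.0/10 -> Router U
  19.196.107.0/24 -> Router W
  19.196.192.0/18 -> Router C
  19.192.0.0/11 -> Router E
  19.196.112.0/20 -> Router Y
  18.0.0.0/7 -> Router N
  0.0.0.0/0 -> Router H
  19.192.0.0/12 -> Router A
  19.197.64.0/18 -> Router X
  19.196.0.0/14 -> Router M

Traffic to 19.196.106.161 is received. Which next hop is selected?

Routes whose prefix contains 19.196.106.161:
  0.0.0.0/0 (default, matches everything) -> Router H
  18.0.0.0/7 (18.0.0.0 - 19.255.255.255) -> Router N
  19.192.0.0/10 (19.192.0.0 - 19.255.255.255) -> Router L
  19.192.0.0/11 (19.192.0.0 - 19.223.255.255) -> Router E
  19.192.0.0/12 (19.192.0.0 - 19.207.255.255) -> Router A
  19.196.0.0/14 (19.196.0.0 - 19.199.255.255) -> Router M
More-specific entries that do NOT match:
  19.196.106.128/27 (19.196.106.128 - 19.196.106.159) does not contain 19.196.106.161
  19.196.106.0/25 (19.196.106.0 - 19.196.106.127) does not contain 19.196.106.161
  19.196.107.0/24 (19.196.107.0 - 19.196.107.255) does not contain 19.196.106.161
  19.196.110.0/23 (19.196.110.0 - 19.196.111.255) does not contain 19.196.106.161
  19.196.224.0/20 (19.196.224.0 - 19.196.239.255) does not contain 19.196.106.161
  19.196.112.0/20 (19.196.112.0 - 19.196.127.255) does not contain 19.196.106.161
  19.196.192.0/18 (19.196.192.0 - 19.196.255.255) does not contain 19.196.106.161
  19.197.64.0/18 (19.197.64.0 - 19.197.127.255) does not contain 19.196.106.161
Longest matching prefix is /14 -> next hop Router M.

Router M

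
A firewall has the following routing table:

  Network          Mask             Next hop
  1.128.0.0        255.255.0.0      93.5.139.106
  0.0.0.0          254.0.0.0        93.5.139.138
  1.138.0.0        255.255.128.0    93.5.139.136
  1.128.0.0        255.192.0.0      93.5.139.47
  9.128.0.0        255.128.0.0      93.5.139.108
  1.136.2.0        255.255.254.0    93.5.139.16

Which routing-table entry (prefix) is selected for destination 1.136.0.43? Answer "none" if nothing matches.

1.128.0.0/10

Entries matching 1.136.0.43:
  0.0.0.0/7 (0.0.0.0 - 1.255.255.255)
  1.128.0.0/10 (1.128.0.0 - 1.191.255.255)
Most specific is 1.128.0.0/10.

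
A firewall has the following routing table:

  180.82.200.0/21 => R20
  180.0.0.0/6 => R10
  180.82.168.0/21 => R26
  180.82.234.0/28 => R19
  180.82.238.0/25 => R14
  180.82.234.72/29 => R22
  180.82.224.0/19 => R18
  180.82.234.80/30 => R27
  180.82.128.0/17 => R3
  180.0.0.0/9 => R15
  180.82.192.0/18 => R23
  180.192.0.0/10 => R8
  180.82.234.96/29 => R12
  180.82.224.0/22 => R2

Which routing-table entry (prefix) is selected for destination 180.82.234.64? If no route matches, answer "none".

Entries matching 180.82.234.64:
  180.0.0.0/6 (180.0.0.0 - 183.255.255.255)
  180.0.0.0/9 (180.0.0.0 - 180.127.255.255)
  180.82.128.0/17 (180.82.128.0 - 180.82.255.255)
  180.82.192.0/18 (180.82.192.0 - 180.82.255.255)
  180.82.224.0/19 (180.82.224.0 - 180.82.255.255)
Most specific is 180.82.224.0/19.

180.82.224.0/19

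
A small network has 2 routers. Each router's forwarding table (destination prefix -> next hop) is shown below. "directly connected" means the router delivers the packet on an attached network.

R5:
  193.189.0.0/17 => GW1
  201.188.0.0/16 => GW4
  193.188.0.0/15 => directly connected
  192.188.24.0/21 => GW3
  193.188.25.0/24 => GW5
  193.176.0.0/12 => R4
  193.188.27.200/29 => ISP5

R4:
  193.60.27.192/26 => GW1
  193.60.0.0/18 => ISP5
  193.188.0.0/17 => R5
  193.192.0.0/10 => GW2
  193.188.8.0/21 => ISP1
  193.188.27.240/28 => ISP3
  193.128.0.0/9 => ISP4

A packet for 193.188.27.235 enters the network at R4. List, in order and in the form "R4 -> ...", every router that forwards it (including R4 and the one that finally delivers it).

R4 -> R5

At R4: longest match for 193.188.27.235 is 193.188.0.0/17 -> R5
At R5: longest match for 193.188.27.235 is 193.188.0.0/15 -> directly connected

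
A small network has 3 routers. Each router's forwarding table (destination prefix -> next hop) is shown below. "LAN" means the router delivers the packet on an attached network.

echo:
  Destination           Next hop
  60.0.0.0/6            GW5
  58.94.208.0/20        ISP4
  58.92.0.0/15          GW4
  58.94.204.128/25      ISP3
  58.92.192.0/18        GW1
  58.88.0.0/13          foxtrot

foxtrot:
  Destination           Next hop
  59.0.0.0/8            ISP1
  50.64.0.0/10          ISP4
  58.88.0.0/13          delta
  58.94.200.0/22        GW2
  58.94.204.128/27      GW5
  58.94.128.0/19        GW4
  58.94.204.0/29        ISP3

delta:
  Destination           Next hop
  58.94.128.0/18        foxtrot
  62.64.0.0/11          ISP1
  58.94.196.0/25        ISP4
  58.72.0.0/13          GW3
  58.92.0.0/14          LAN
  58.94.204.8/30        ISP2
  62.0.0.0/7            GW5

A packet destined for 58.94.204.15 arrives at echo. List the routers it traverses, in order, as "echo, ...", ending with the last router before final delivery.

echo, foxtrot, delta

At echo: longest match for 58.94.204.15 is 58.88.0.0/13 -> foxtrot
At foxtrot: longest match for 58.94.204.15 is 58.88.0.0/13 -> delta
At delta: longest match for 58.94.204.15 is 58.92.0.0/14 -> LAN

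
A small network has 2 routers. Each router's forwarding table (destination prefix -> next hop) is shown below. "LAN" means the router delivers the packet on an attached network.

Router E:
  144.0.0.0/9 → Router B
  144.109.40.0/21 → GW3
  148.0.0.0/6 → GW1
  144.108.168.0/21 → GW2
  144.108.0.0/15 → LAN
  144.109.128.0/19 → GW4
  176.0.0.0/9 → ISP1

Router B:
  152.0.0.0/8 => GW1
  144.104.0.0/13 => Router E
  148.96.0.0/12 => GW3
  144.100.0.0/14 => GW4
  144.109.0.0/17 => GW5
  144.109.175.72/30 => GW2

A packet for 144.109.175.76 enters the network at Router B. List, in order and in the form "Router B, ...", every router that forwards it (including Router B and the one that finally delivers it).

Router B, Router E

At Router B: longest match for 144.109.175.76 is 144.104.0.0/13 -> Router E
At Router E: longest match for 144.109.175.76 is 144.108.0.0/15 -> LAN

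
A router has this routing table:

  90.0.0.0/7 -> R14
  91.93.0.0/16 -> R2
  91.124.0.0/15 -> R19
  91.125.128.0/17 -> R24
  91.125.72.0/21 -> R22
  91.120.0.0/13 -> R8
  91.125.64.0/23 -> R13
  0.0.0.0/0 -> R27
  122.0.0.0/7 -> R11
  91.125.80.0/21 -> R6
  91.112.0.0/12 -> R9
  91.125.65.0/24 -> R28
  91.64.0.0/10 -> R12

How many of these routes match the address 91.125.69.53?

Prefixes containing 91.125.69.53:
  0.0.0.0/0 (default, matches everything)
  90.0.0.0/7 (90.0.0.0 - 91.255.255.255)
  91.64.0.0/10 (91.64.0.0 - 91.127.255.255)
  91.112.0.0/12 (91.112.0.0 - 91.127.255.255)
  91.120.0.0/13 (91.120.0.0 - 91.127.255.255)
  91.124.0.0/15 (91.124.0.0 - 91.125.255.255)
Total matching entries: 6.

6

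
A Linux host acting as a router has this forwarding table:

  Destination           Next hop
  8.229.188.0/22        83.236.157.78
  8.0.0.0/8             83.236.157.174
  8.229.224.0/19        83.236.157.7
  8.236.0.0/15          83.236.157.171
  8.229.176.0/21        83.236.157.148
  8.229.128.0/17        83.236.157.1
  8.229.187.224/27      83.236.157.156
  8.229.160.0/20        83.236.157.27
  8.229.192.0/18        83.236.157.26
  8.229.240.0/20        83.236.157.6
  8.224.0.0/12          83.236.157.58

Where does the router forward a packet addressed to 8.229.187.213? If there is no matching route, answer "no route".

83.236.157.1

Routes whose prefix contains 8.229.187.213:
  8.0.0.0/8 (8.0.0.0 - 8.255.255.255) -> 83.236.157.174
  8.224.0.0/12 (8.224.0.0 - 8.239.255.255) -> 83.236.157.58
  8.229.128.0/17 (8.229.128.0 - 8.229.255.255) -> 83.236.157.1
More-specific entries that do NOT match:
  8.229.187.224/27 (8.229.187.224 - 8.229.187.255) does not contain 8.229.187.213
  8.229.188.0/22 (8.229.188.0 - 8.229.191.255) does not contain 8.229.187.213
  8.229.176.0/21 (8.229.176.0 - 8.229.183.255) does not contain 8.229.187.213
  8.229.160.0/20 (8.229.160.0 - 8.229.175.255) does not contain 8.229.187.213
  8.229.240.0/20 (8.229.240.0 - 8.229.255.255) does not contain 8.229.187.213
  8.229.224.0/19 (8.229.224.0 - 8.229.255.255) does not contain 8.229.187.213
  8.229.192.0/18 (8.229.192.0 - 8.229.255.255) does not contain 8.229.187.213
Longest matching prefix is /17 -> next hop 83.236.157.1.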